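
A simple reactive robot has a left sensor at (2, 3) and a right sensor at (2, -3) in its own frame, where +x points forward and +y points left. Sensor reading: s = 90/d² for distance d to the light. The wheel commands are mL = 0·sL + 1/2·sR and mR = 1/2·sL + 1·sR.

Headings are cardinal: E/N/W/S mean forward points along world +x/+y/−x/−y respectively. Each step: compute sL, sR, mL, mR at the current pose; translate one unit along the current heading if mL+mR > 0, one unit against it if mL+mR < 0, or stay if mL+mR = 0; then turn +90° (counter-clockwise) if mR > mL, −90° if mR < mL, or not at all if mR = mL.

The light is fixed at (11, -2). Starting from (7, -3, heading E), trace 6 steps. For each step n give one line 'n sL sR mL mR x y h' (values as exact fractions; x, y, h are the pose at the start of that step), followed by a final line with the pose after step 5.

0 45/4 9/2 9/4 81/8 7 -3 E
1 90/37 90 45 3375/37 8 -3 N
2 45/17 45/17 45/34 135/34 8 -2 W
3 18 90/53 45/53 567/53 7 -2 S
4 45/4 9/2 9/4 81/8 7 -3 E
5 90/37 90 45 3375/37 8 -3 N
final 8 -2 W

n=0: pose=(7,-3,E); sL=45/4, sR=9/2; mL=9/4, mR=81/8; mL+mR=99/8 → advance +1; mR−mL=63/8 → turn +1·90°
n=1: pose=(8,-3,N); sL=90/37, sR=90; mL=45, mR=3375/37; mL+mR=5040/37 → advance +1; mR−mL=1710/37 → turn +1·90°
n=2: pose=(8,-2,W); sL=45/17, sR=45/17; mL=45/34, mR=135/34; mL+mR=90/17 → advance +1; mR−mL=45/17 → turn +1·90°
n=3: pose=(7,-2,S); sL=18, sR=90/53; mL=45/53, mR=567/53; mL+mR=612/53 → advance +1; mR−mL=522/53 → turn +1·90°
n=4: pose=(7,-3,E); sL=45/4, sR=9/2; mL=9/4, mR=81/8; mL+mR=99/8 → advance +1; mR−mL=63/8 → turn +1·90°
n=5: pose=(8,-3,N); sL=90/37, sR=90; mL=45, mR=3375/37; mL+mR=5040/37 → advance +1; mR−mL=1710/37 → turn +1·90°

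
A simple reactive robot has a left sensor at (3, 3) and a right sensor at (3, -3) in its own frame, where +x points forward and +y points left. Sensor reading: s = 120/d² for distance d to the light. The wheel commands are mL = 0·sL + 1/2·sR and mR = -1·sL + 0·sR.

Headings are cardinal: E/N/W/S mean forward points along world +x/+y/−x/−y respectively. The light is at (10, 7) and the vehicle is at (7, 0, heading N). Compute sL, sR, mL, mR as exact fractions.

30/13 15/2 15/4 -30/13

left sensor world pos  = (4, 3); dL² = 52
right sensor world pos = (10, 3); dR² = 16
sL = 120/52 = 30/13
sR = 120/16 = 15/2
mL = 0·sL + 1/2·sR = 15/4
mR = -1·sL + 0·sR = -30/13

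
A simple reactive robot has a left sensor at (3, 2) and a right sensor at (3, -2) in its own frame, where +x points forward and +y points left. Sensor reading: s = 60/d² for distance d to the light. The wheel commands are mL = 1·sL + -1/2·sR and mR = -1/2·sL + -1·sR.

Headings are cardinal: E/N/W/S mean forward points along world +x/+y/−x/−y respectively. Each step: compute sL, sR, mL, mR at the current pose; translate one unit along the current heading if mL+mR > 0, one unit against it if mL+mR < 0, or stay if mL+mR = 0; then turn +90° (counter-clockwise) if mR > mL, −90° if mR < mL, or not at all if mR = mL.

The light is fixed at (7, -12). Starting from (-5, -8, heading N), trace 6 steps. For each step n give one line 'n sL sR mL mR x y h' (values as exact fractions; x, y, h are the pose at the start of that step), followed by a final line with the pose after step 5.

n=0: pose=(-5,-8,N); sL=12/49, sR=60/149; mL=318/7301, mR=-3834/7301; mL+mR=-3516/7301 → advance -1; mR−mL=-4152/7301 → turn -1·90°
n=1: pose=(-5,-9,E); sL=30/53, sR=30/41; mL=435/2173, mR=-2205/2173; mL+mR=-1770/2173 → advance -1; mR−mL=-2640/2173 → turn -1·90°
n=2: pose=(-6,-9,S); sL=60/121, sR=4/15; mL=658/1815, mR=-934/1815; mL+mR=-92/605 → advance -1; mR−mL=-1592/1815 → turn -1·90°
n=3: pose=(-6,-8,W); sL=3/13, sR=15/73; mL=243/1898, mR=-609/1898; mL+mR=-183/949 → advance -1; mR−mL=-426/949 → turn -1·90°
n=4: pose=(-5,-8,N); sL=12/49, sR=60/149; mL=318/7301, mR=-3834/7301; mL+mR=-3516/7301 → advance -1; mR−mL=-4152/7301 → turn -1·90°
n=5: pose=(-5,-9,E); sL=30/53, sR=30/41; mL=435/2173, mR=-2205/2173; mL+mR=-1770/2173 → advance -1; mR−mL=-2640/2173 → turn -1·90°

0 12/49 60/149 318/7301 -3834/7301 -5 -8 N
1 30/53 30/41 435/2173 -2205/2173 -5 -9 E
2 60/121 4/15 658/1815 -934/1815 -6 -9 S
3 3/13 15/73 243/1898 -609/1898 -6 -8 W
4 12/49 60/149 318/7301 -3834/7301 -5 -8 N
5 30/53 30/41 435/2173 -2205/2173 -5 -9 E
final -6 -9 S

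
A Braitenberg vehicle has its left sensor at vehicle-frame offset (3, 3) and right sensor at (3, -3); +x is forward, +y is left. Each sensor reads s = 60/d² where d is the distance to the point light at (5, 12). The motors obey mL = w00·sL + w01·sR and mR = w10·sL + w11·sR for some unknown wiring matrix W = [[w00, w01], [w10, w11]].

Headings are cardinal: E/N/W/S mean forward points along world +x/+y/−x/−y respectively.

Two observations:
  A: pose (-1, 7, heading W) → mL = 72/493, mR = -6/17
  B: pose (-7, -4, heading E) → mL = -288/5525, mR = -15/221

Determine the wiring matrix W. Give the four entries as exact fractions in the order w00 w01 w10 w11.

obs A: pose=(-1,7,W) → sL=12/29, sR=12/17, mL=72/493, mR=-6/17
obs B: pose=(-7,-4,E) → sL=6/25, sR=30/221, mL=-288/5525, mR=-15/221
sensor matrix S = [[12/29, 12/17], [6/25, 30/221]]; det S = -18144/160225
solve [mL_A; mL_B] = S·[w00; w01] and [mR_A; mR_B] = S·[w10; w11]:
  w00 = -1/2, w01 = 1/2, w10 = 0, w11 = -1/2

-1/2 1/2 0 -1/2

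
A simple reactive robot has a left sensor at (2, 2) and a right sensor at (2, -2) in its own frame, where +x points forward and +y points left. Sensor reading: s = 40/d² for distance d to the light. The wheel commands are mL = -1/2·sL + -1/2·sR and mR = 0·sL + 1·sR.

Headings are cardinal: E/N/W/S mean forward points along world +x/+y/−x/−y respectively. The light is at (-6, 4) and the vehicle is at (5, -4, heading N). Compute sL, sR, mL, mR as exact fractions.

left sensor world pos  = (3, -2); dL² = 117
right sensor world pos = (7, -2); dR² = 205
sL = 40/117 = 40/117
sR = 40/205 = 8/41
mL = -1/2·sL + -1/2·sR = -1288/4797
mR = 0·sL + 1·sR = 8/41

40/117 8/41 -1288/4797 8/41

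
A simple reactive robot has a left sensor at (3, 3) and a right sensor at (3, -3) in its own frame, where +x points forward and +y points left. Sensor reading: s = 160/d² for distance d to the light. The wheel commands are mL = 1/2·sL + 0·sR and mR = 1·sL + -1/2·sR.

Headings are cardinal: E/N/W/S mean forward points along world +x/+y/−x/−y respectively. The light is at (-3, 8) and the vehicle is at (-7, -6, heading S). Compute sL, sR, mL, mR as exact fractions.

left sensor world pos  = (-4, -9); dL² = 290
right sensor world pos = (-10, -9); dR² = 338
sL = 160/290 = 16/29
sR = 160/338 = 80/169
mL = 1/2·sL + 0·sR = 8/29
mR = 1·sL + -1/2·sR = 1544/4901

16/29 80/169 8/29 1544/4901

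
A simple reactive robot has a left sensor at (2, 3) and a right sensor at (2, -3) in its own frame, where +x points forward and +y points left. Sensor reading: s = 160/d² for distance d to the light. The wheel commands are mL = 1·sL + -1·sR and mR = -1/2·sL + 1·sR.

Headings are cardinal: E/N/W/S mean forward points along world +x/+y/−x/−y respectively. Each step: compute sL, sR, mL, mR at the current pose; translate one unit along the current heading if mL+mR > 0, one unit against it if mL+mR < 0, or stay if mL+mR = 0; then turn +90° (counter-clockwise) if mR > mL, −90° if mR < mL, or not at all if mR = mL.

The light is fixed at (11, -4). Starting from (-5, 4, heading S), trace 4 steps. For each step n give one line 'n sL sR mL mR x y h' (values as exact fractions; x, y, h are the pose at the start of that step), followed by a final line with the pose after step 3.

n=0: pose=(-5,4,S); sL=32/41, sR=160/397; mL=6144/16277, mR=208/16277; mL+mR=16/41 → advance +1; mR−mL=-5936/16277 → turn -1·90°
n=1: pose=(-5,3,W); sL=8/17, sR=20/53; mL=84/901, mR=128/901; mL+mR=4/17 → advance +1; mR−mL=44/901 → turn +1·90°
n=2: pose=(-6,3,S); sL=160/221, sR=32/85; mL=384/1105, mR=16/1105; mL+mR=80/221 → advance +1; mR−mL=-368/1105 → turn -1·90°
n=3: pose=(-6,2,W); sL=16/37, sR=80/221; mL=576/8177, mR=1192/8177; mL+mR=8/37 → advance +1; mR−mL=616/8177 → turn +1·90°

0 32/41 160/397 6144/16277 208/16277 -5 4 S
1 8/17 20/53 84/901 128/901 -5 3 W
2 160/221 32/85 384/1105 16/1105 -6 3 S
3 16/37 80/221 576/8177 1192/8177 -6 2 W
final -7 2 S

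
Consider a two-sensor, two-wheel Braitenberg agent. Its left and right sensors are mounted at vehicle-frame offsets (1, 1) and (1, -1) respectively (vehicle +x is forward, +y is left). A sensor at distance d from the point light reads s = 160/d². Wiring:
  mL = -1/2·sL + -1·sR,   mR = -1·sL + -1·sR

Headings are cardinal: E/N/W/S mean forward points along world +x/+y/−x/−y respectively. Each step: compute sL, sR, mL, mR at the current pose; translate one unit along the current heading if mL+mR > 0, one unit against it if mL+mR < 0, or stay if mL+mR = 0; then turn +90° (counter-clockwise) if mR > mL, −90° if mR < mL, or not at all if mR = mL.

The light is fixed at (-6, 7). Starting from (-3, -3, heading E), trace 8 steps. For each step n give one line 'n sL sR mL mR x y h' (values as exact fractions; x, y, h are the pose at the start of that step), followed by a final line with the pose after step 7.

0 160/97 160/137 -26480/13289 -37440/13289 -3 -3 E
1 16/13 80/61 -1528/793 -2016/793 -4 -3 S
2 160/101 32/13 -4272/1313 -5312/1313 -4 -2 W
3 40/17 2 -54/17 -74/17 -3 -2 N
4 160/97 160/137 -26480/13289 -37440/13289 -3 -3 E
5 16/13 80/61 -1528/793 -2016/793 -4 -3 S
6 160/101 32/13 -4272/1313 -5312/1313 -4 -2 W
7 40/17 2 -54/17 -74/17 -3 -2 N
final -3 -3 E

n=0: pose=(-3,-3,E); sL=160/97, sR=160/137; mL=-26480/13289, mR=-37440/13289; mL+mR=-63920/13289 → advance -1; mR−mL=-80/97 → turn -1·90°
n=1: pose=(-4,-3,S); sL=16/13, sR=80/61; mL=-1528/793, mR=-2016/793; mL+mR=-3544/793 → advance -1; mR−mL=-8/13 → turn -1·90°
n=2: pose=(-4,-2,W); sL=160/101, sR=32/13; mL=-4272/1313, mR=-5312/1313; mL+mR=-9584/1313 → advance -1; mR−mL=-80/101 → turn -1·90°
n=3: pose=(-3,-2,N); sL=40/17, sR=2; mL=-54/17, mR=-74/17; mL+mR=-128/17 → advance -1; mR−mL=-20/17 → turn -1·90°
n=4: pose=(-3,-3,E); sL=160/97, sR=160/137; mL=-26480/13289, mR=-37440/13289; mL+mR=-63920/13289 → advance -1; mR−mL=-80/97 → turn -1·90°
n=5: pose=(-4,-3,S); sL=16/13, sR=80/61; mL=-1528/793, mR=-2016/793; mL+mR=-3544/793 → advance -1; mR−mL=-8/13 → turn -1·90°
n=6: pose=(-4,-2,W); sL=160/101, sR=32/13; mL=-4272/1313, mR=-5312/1313; mL+mR=-9584/1313 → advance -1; mR−mL=-80/101 → turn -1·90°
n=7: pose=(-3,-2,N); sL=40/17, sR=2; mL=-54/17, mR=-74/17; mL+mR=-128/17 → advance -1; mR−mL=-20/17 → turn -1·90°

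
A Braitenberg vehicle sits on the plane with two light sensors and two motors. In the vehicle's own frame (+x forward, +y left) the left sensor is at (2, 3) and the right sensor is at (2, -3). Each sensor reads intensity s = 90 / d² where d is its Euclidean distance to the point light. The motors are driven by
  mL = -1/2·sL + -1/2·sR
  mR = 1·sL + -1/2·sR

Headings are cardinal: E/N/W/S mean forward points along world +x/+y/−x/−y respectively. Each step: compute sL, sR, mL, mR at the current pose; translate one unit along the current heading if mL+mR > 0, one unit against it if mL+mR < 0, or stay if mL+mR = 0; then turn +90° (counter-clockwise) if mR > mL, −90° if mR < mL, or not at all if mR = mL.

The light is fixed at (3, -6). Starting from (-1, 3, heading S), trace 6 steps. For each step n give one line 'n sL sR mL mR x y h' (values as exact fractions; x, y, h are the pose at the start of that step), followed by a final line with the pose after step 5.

n=0: pose=(-1,3,S); sL=9/5, sR=45/49; mL=-333/245, mR=657/490; mL+mR=-9/490 → advance -1; mR−mL=27/10 → turn +1·90°
n=1: pose=(-1,4,E); sL=90/173, sR=90/53; mL=-10170/9169, mR=-3015/9169; mL+mR=-13185/9169 → advance -1; mR−mL=135/173 → turn +1·90°
n=2: pose=(-2,4,N); sL=45/104, sR=45/74; mL=-4005/7696, mR=495/3848; mL+mR=-3015/7696 → advance -1; mR−mL=135/208 → turn +1·90°
n=3: pose=(-2,3,W); sL=18/17, sR=90/193; mL=-2502/3281, mR=2709/3281; mL+mR=207/3281 → advance +1; mR−mL=27/17 → turn +1·90°
n=4: pose=(-3,3,S); sL=45/29, sR=9/13; mL=-423/377, mR=909/754; mL+mR=63/754 → advance +1; mR−mL=135/58 → turn +1·90°
n=5: pose=(-3,2,E); sL=90/137, sR=90/41; mL=-8010/5617, mR=-2475/5617; mL+mR=-10485/5617 → advance -1; mR−mL=135/137 → turn +1·90°

0 9/5 45/49 -333/245 657/490 -1 3 S
1 90/173 90/53 -10170/9169 -3015/9169 -1 4 E
2 45/104 45/74 -4005/7696 495/3848 -2 4 N
3 18/17 90/193 -2502/3281 2709/3281 -2 3 W
4 45/29 9/13 -423/377 909/754 -3 3 S
5 90/137 90/41 -8010/5617 -2475/5617 -3 2 E
final -4 2 N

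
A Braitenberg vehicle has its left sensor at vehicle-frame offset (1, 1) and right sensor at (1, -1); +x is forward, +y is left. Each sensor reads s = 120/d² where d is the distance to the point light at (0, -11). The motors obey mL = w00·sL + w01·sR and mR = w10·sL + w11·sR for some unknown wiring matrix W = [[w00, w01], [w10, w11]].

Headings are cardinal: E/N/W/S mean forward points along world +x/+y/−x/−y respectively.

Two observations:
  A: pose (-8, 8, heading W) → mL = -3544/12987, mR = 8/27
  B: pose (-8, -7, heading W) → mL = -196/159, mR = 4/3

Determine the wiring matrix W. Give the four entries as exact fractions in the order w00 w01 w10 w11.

-1/2 -1/2 1 0

obs A: pose=(-8,8,W) → sL=8/27, sR=120/481, mL=-3544/12987, mR=8/27
obs B: pose=(-8,-7,W) → sL=4/3, sR=60/53, mL=-196/159, mR=4/3
sensor matrix S = [[8/27, 120/481], [4/3, 60/53]]; det S = 640/229437
solve [mL_A; mL_B] = S·[w00; w01] and [mR_A; mR_B] = S·[w10; w11]:
  w00 = -1/2, w01 = -1/2, w10 = 1, w11 = 0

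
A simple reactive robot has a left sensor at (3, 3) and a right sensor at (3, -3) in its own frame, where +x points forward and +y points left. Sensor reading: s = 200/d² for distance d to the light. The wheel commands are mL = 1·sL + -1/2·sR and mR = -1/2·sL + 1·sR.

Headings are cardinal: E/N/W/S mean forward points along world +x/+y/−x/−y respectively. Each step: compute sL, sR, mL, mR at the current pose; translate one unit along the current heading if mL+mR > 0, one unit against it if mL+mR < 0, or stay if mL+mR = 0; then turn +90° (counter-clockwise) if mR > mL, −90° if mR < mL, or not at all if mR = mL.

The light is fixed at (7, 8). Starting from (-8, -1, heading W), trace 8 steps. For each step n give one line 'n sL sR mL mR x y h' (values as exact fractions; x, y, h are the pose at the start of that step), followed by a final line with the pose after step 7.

0 50/117 5/9 35/234 40/117 -8 -1 W
1 200/313 40/101 13940/31613 2420/31613 -9 -1 S
2 20/53 20/41 290/2173 650/2173 -9 -2 W
3 40/73 200/569 15460/41537 3220/41537 -10 -2 S
4 50/149 25/58 2075/17284 2275/8642 -10 -3 W
5 200/421 200/637 85300/268177 20500/268177 -11 -3 S
6 100/333 100/261 350/3219 250/1073 -11 -4 W
7 200/481 200/709 93700/341029 25300/341029 -12 -4 S
final -12 -5 W

n=0: pose=(-8,-1,W); sL=50/117, sR=5/9; mL=35/234, mR=40/117; mL+mR=115/234 → advance +1; mR−mL=5/26 → turn +1·90°
n=1: pose=(-9,-1,S); sL=200/313, sR=40/101; mL=13940/31613, mR=2420/31613; mL+mR=16360/31613 → advance +1; mR−mL=-11520/31613 → turn -1·90°
n=2: pose=(-9,-2,W); sL=20/53, sR=20/41; mL=290/2173, mR=650/2173; mL+mR=940/2173 → advance +1; mR−mL=360/2173 → turn +1·90°
n=3: pose=(-10,-2,S); sL=40/73, sR=200/569; mL=15460/41537, mR=3220/41537; mL+mR=18680/41537 → advance +1; mR−mL=-12240/41537 → turn -1·90°
n=4: pose=(-10,-3,W); sL=50/149, sR=25/58; mL=2075/17284, mR=2275/8642; mL+mR=6625/17284 → advance +1; mR−mL=2475/17284 → turn +1·90°
n=5: pose=(-11,-3,S); sL=200/421, sR=200/637; mL=85300/268177, mR=20500/268177; mL+mR=105800/268177 → advance +1; mR−mL=-64800/268177 → turn -1·90°
n=6: pose=(-11,-4,W); sL=100/333, sR=100/261; mL=350/3219, mR=250/1073; mL+mR=1100/3219 → advance +1; mR−mL=400/3219 → turn +1·90°
n=7: pose=(-12,-4,S); sL=200/481, sR=200/709; mL=93700/341029, mR=25300/341029; mL+mR=119000/341029 → advance +1; mR−mL=-68400/341029 → turn -1·90°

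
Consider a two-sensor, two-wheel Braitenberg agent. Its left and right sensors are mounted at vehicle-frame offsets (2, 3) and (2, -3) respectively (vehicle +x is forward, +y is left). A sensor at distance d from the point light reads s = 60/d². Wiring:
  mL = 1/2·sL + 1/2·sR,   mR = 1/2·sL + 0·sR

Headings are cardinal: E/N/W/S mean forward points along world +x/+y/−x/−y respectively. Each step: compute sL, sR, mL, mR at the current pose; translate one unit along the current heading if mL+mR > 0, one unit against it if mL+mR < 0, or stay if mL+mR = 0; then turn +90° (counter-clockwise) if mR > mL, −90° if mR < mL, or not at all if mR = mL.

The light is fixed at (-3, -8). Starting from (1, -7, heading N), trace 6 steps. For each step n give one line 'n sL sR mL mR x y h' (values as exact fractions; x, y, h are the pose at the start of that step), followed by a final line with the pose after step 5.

n=0: pose=(1,-7,N); sL=6, sR=30/29; mL=102/29, mR=3; mL+mR=189/29 → advance +1; mR−mL=-15/29 → turn -1·90°
n=1: pose=(1,-6,E); sL=60/61, sR=60/37; mL=2940/2257, mR=30/61; mL+mR=4050/2257 → advance +1; mR−mL=-30/37 → turn -1·90°
n=2: pose=(2,-6,S); sL=15/16, sR=15; mL=255/32, mR=15/32; mL+mR=135/16 → advance +1; mR−mL=-15/2 → turn -1·90°
n=3: pose=(2,-7,W); sL=60/13, sR=12/5; mL=228/65, mR=30/13; mL+mR=378/65 → advance +1; mR−mL=-6/5 → turn -1·90°
n=4: pose=(1,-7,N); sL=6, sR=30/29; mL=102/29, mR=3; mL+mR=189/29 → advance +1; mR−mL=-15/29 → turn -1·90°
n=5: pose=(1,-6,E); sL=60/61, sR=60/37; mL=2940/2257, mR=30/61; mL+mR=4050/2257 → advance +1; mR−mL=-30/37 → turn -1·90°

0 6 30/29 102/29 3 1 -7 N
1 60/61 60/37 2940/2257 30/61 1 -6 E
2 15/16 15 255/32 15/32 2 -6 S
3 60/13 12/5 228/65 30/13 2 -7 W
4 6 30/29 102/29 3 1 -7 N
5 60/61 60/37 2940/2257 30/61 1 -6 E
final 2 -6 S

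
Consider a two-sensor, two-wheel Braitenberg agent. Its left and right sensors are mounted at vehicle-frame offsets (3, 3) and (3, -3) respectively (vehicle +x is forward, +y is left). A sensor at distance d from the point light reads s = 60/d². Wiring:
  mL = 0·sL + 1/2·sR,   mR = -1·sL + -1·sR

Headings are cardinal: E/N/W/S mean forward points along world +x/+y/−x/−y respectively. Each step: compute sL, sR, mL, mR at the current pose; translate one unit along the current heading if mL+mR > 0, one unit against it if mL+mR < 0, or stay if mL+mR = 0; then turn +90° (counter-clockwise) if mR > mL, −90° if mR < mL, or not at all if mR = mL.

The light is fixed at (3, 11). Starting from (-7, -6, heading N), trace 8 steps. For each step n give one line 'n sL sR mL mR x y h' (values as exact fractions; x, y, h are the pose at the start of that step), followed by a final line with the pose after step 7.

0 12/73 12/49 6/49 -1464/3577 -7 -6 N
1 30/137 6/49 3/49 -2292/6713 -7 -7 E
2 12/101 60/637 30/637 -13704/64337 -8 -7 S
3 15/149 15/98 15/196 -3705/14602 -8 -6 W
4 12/73 12/49 6/49 -1464/3577 -7 -6 N
5 30/137 6/49 3/49 -2292/6713 -7 -7 E
6 12/101 60/637 30/637 -13704/64337 -8 -7 S
7 15/149 15/98 15/196 -3705/14602 -8 -6 W
final -7 -6 N

n=0: pose=(-7,-6,N); sL=12/73, sR=12/49; mL=6/49, mR=-1464/3577; mL+mR=-1026/3577 → advance -1; mR−mL=-1902/3577 → turn -1·90°
n=1: pose=(-7,-7,E); sL=30/137, sR=6/49; mL=3/49, mR=-2292/6713; mL+mR=-1881/6713 → advance -1; mR−mL=-2703/6713 → turn -1·90°
n=2: pose=(-8,-7,S); sL=12/101, sR=60/637; mL=30/637, mR=-13704/64337; mL+mR=-10674/64337 → advance -1; mR−mL=-16734/64337 → turn -1·90°
n=3: pose=(-8,-6,W); sL=15/149, sR=15/98; mL=15/196, mR=-3705/14602; mL+mR=-5175/29204 → advance -1; mR−mL=-9645/29204 → turn -1·90°
n=4: pose=(-7,-6,N); sL=12/73, sR=12/49; mL=6/49, mR=-1464/3577; mL+mR=-1026/3577 → advance -1; mR−mL=-1902/3577 → turn -1·90°
n=5: pose=(-7,-7,E); sL=30/137, sR=6/49; mL=3/49, mR=-2292/6713; mL+mR=-1881/6713 → advance -1; mR−mL=-2703/6713 → turn -1·90°
n=6: pose=(-8,-7,S); sL=12/101, sR=60/637; mL=30/637, mR=-13704/64337; mL+mR=-10674/64337 → advance -1; mR−mL=-16734/64337 → turn -1·90°
n=7: pose=(-8,-6,W); sL=15/149, sR=15/98; mL=15/196, mR=-3705/14602; mL+mR=-5175/29204 → advance -1; mR−mL=-9645/29204 → turn -1·90°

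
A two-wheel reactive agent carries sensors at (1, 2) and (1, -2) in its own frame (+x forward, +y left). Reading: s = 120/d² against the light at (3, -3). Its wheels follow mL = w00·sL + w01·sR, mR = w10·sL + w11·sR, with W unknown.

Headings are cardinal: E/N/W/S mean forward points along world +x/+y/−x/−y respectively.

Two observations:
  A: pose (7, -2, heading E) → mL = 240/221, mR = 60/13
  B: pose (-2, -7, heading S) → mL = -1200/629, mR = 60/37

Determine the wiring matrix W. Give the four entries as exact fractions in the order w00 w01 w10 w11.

-1 1 0 1

obs A: pose=(7,-2,E) → sL=60/17, sR=60/13, mL=240/221, mR=60/13
obs B: pose=(-2,-7,S) → sL=60/17, sR=60/37, mL=-1200/629, mR=60/37
sensor matrix S = [[60/17, 60/13], [60/17, 60/37]]; det S = -86400/8177
solve [mL_A; mL_B] = S·[w00; w01] and [mR_A; mR_B] = S·[w10; w11]:
  w00 = -1, w01 = 1, w10 = 0, w11 = 1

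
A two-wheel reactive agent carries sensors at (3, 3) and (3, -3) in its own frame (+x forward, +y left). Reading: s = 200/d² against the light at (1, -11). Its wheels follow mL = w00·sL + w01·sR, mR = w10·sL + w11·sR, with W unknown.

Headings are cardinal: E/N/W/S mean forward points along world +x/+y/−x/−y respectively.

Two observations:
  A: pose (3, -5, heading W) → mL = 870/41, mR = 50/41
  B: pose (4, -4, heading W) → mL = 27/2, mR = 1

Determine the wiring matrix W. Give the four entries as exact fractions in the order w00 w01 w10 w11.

obs A: pose=(3,-5,W) → sL=20, sR=100/41, mL=870/41, mR=50/41
obs B: pose=(4,-4,W) → sL=25/2, sR=2, mL=27/2, mR=1
sensor matrix S = [[20, 100/41], [25/2, 2]]; det S = 390/41
solve [mL_A; mL_B] = S·[w00; w01] and [mR_A; mR_B] = S·[w10; w11]:
  w00 = 1, w01 = 1/2, w10 = 0, w11 = 1/2

1 1/2 0 1/2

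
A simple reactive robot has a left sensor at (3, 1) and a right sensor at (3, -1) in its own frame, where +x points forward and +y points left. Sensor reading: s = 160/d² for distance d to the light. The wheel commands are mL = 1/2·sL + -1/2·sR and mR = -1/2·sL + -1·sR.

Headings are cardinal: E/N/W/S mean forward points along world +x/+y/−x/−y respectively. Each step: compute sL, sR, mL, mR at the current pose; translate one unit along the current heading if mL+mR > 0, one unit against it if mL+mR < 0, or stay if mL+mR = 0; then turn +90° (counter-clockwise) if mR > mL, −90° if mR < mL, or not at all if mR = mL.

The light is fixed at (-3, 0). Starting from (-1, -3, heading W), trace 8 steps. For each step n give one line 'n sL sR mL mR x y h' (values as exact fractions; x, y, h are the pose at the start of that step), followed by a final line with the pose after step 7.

n=0: pose=(-1,-3,W); sL=160/17, sR=32; mL=-192/17, mR=-624/17; mL+mR=-48 → advance -1; mR−mL=-432/17 → turn -1·90°
n=1: pose=(0,-3,N); sL=40, sR=10; mL=15, mR=-30; mL+mR=-15 → advance -1; mR−mL=-45 → turn -1·90°
n=2: pose=(0,-4,E); sL=32/9, sR=160/61; mL=256/549, mR=-2416/549; mL+mR=-240/61 → advance -1; mR−mL=-2672/549 → turn -1·90°
n=3: pose=(-1,-4,S); sL=80/29, sR=16/5; mL=-32/145, mR=-664/145; mL+mR=-24/5 → advance -1; mR−mL=-632/145 → turn -1·90°
n=4: pose=(-1,-3,W); sL=160/17, sR=32; mL=-192/17, mR=-624/17; mL+mR=-48 → advance -1; mR−mL=-432/17 → turn -1·90°
n=5: pose=(0,-3,N); sL=40, sR=10; mL=15, mR=-30; mL+mR=-15 → advance -1; mR−mL=-45 → turn -1·90°
n=6: pose=(0,-4,E); sL=32/9, sR=160/61; mL=256/549, mR=-2416/549; mL+mR=-240/61 → advance -1; mR−mL=-2672/549 → turn -1·90°
n=7: pose=(-1,-4,S); sL=80/29, sR=16/5; mL=-32/145, mR=-664/145; mL+mR=-24/5 → advance -1; mR−mL=-632/145 → turn -1·90°

0 160/17 32 -192/17 -624/17 -1 -3 W
1 40 10 15 -30 0 -3 N
2 32/9 160/61 256/549 -2416/549 0 -4 E
3 80/29 16/5 -32/145 -664/145 -1 -4 S
4 160/17 32 -192/17 -624/17 -1 -3 W
5 40 10 15 -30 0 -3 N
6 32/9 160/61 256/549 -2416/549 0 -4 E
7 80/29 16/5 -32/145 -664/145 -1 -4 S
final -1 -3 W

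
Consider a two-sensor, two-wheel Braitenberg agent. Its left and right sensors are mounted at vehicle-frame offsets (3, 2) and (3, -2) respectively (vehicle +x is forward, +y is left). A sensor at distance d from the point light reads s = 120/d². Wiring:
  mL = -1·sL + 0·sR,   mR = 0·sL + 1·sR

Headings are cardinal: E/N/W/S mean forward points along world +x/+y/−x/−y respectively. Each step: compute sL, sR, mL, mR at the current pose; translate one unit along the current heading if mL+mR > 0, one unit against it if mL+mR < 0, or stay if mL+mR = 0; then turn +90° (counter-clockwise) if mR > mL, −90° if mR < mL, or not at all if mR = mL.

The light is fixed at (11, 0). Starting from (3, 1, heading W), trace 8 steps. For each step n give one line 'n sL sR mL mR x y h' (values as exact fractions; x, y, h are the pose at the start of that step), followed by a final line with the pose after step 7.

0 60/61 12/13 -60/61 12/13 3 1 W
1 120/29 24/17 -120/29 24/17 4 1 S
2 15/4 15/2 -15/4 15/2 4 2 E
3 120/89 120/41 -120/89 120/41 5 2 N
4 60/41 60/53 -60/41 60/53 5 3 W
5 40/3 120/49 -40/3 120/49 6 3 S
6 3 15 -3 15 6 4 E
7 24/17 120/53 -24/17 120/53 7 4 N
final 7 5 W

n=0: pose=(3,1,W); sL=60/61, sR=12/13; mL=-60/61, mR=12/13; mL+mR=-48/793 → advance -1; mR−mL=1512/793 → turn +1·90°
n=1: pose=(4,1,S); sL=120/29, sR=24/17; mL=-120/29, mR=24/17; mL+mR=-1344/493 → advance -1; mR−mL=2736/493 → turn +1·90°
n=2: pose=(4,2,E); sL=15/4, sR=15/2; mL=-15/4, mR=15/2; mL+mR=15/4 → advance +1; mR−mL=45/4 → turn +1·90°
n=3: pose=(5,2,N); sL=120/89, sR=120/41; mL=-120/89, mR=120/41; mL+mR=5760/3649 → advance +1; mR−mL=15600/3649 → turn +1·90°
n=4: pose=(5,3,W); sL=60/41, sR=60/53; mL=-60/41, mR=60/53; mL+mR=-720/2173 → advance -1; mR−mL=5640/2173 → turn +1·90°
n=5: pose=(6,3,S); sL=40/3, sR=120/49; mL=-40/3, mR=120/49; mL+mR=-1600/147 → advance -1; mR−mL=2320/147 → turn +1·90°
n=6: pose=(6,4,E); sL=3, sR=15; mL=-3, mR=15; mL+mR=12 → advance +1; mR−mL=18 → turn +1·90°
n=7: pose=(7,4,N); sL=24/17, sR=120/53; mL=-24/17, mR=120/53; mL+mR=768/901 → advance +1; mR−mL=3312/901 → turn +1·90°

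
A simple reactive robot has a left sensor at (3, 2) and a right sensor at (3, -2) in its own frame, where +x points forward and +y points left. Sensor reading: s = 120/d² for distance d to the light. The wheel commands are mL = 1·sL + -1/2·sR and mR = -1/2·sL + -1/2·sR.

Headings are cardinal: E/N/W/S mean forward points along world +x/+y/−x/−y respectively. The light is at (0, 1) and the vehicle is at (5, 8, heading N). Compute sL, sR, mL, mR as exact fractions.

120/109 120/149 11340/16241 -15480/16241

left sensor world pos  = (3, 11); dL² = 109
right sensor world pos = (7, 11); dR² = 149
sL = 120/109 = 120/109
sR = 120/149 = 120/149
mL = 1·sL + -1/2·sR = 11340/16241
mR = -1/2·sL + -1/2·sR = -15480/16241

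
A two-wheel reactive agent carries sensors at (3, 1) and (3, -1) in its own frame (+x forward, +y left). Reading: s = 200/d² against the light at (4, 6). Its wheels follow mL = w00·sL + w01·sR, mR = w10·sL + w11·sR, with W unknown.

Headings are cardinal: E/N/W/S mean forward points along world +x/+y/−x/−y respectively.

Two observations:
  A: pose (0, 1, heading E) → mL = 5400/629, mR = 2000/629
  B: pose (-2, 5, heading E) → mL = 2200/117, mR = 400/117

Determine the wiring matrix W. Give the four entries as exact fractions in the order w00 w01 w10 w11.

1/2 1/2 1/2 -1/2

obs A: pose=(0,1,E) → sL=200/17, sR=200/37, mL=5400/629, mR=2000/629
obs B: pose=(-2,5,E) → sL=200/9, sR=200/13, mL=2200/117, mR=400/117
sensor matrix S = [[200/17, 200/37], [200/9, 200/13]]; det S = 4480000/73593
solve [mL_A; mL_B] = S·[w00; w01] and [mR_A; mR_B] = S·[w10; w11]:
  w00 = 1/2, w01 = 1/2, w10 = 1/2, w11 = -1/2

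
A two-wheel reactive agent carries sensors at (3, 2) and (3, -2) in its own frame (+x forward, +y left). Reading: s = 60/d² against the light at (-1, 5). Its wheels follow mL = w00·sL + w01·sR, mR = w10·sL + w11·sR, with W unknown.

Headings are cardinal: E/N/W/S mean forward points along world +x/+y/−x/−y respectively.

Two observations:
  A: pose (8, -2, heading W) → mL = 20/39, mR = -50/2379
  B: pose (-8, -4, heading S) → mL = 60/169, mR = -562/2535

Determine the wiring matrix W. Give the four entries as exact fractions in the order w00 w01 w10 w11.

obs A: pose=(8,-2,W) → sL=20/39, sR=60/61, mL=20/39, mR=-50/2379
obs B: pose=(-8,-4,S) → sL=60/169, sR=4/15, mL=60/169, mR=-562/2535
sensor matrix S = [[20/39, 60/61], [60/169, 4/15]]; det S = -19712/92781
solve [mL_A; mL_B] = S·[w00; w01] and [mR_A; mR_B] = S·[w10; w11]:
  w00 = 1, w01 = 0, w10 = -1, w11 = 1/2

1 0 -1 1/2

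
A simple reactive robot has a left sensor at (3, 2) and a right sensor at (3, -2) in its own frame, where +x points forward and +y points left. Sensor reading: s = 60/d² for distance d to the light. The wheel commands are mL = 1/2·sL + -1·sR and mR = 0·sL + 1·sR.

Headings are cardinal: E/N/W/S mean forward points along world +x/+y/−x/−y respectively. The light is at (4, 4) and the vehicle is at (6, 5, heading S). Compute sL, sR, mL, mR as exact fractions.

left sensor world pos  = (8, 2); dL² = 20
right sensor world pos = (4, 2); dR² = 4
sL = 60/20 = 3
sR = 60/4 = 15
mL = 1/2·sL + -1·sR = -27/2
mR = 0·sL + 1·sR = 15

3 15 -27/2 15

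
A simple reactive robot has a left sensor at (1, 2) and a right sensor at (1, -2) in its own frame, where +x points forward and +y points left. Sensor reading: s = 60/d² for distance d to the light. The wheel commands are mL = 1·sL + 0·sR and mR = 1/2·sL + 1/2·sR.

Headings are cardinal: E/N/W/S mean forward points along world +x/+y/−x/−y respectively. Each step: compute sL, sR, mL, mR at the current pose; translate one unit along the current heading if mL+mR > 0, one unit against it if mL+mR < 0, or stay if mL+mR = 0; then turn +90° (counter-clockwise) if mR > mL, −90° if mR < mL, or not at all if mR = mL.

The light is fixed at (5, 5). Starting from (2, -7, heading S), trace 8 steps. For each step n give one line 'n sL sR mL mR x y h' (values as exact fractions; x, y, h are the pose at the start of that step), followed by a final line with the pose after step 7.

n=0: pose=(2,-7,S); sL=6/17, sR=30/97; mL=6/17, mR=546/1649; mL+mR=1128/1649 → advance +1; mR−mL=-36/1649 → turn -1·90°
n=1: pose=(2,-8,W); sL=60/241, sR=60/137; mL=60/241, mR=11340/33017; mL+mR=19560/33017 → advance +1; mR−mL=3120/33017 → turn +1·90°
n=2: pose=(1,-8,S); sL=3/10, sR=15/58; mL=3/10, mR=81/290; mL+mR=84/145 → advance +1; mR−mL=-3/145 → turn -1·90°
n=3: pose=(1,-9,W); sL=60/281, sR=60/169; mL=60/281, mR=13500/47489; mL+mR=23640/47489 → advance +1; mR−mL=3360/47489 → turn +1·90°
n=4: pose=(0,-9,S); sL=10/39, sR=30/137; mL=10/39, mR=1270/5343; mL+mR=880/1781 → advance +1; mR−mL=-100/5343 → turn -1·90°
n=5: pose=(0,-10,W); sL=12/65, sR=12/41; mL=12/65, mR=636/2665; mL+mR=1128/2665 → advance +1; mR−mL=144/2665 → turn +1·90°
n=6: pose=(-1,-10,S); sL=15/68, sR=3/16; mL=15/68, mR=111/544; mL+mR=231/544 → advance +1; mR−mL=-9/544 → turn -1·90°
n=7: pose=(-1,-11,W); sL=60/373, sR=12/49; mL=60/373, mR=3708/18277; mL+mR=6648/18277 → advance +1; mR−mL=768/18277 → turn +1·90°

0 6/17 30/97 6/17 546/1649 2 -7 S
1 60/241 60/137 60/241 11340/33017 2 -8 W
2 3/10 15/58 3/10 81/290 1 -8 S
3 60/281 60/169 60/281 13500/47489 1 -9 W
4 10/39 30/137 10/39 1270/5343 0 -9 S
5 12/65 12/41 12/65 636/2665 0 -10 W
6 15/68 3/16 15/68 111/544 -1 -10 S
7 60/373 12/49 60/373 3708/18277 -1 -11 W
final -2 -11 S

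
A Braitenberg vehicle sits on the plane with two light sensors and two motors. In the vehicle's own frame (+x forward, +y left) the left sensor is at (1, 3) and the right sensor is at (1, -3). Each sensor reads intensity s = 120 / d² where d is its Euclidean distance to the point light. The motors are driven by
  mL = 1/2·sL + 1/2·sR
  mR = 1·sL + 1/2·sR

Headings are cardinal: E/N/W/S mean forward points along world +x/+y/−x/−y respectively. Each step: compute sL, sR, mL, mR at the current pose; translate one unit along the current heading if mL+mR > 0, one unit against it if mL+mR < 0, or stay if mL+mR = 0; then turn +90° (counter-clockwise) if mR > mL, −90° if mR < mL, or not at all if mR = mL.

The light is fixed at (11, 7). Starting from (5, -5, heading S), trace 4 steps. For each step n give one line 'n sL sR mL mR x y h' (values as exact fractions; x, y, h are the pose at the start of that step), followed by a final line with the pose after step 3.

0 60/89 12/25 1284/2225 2034/2225 5 -5 S
1 24/25 120/281 4872/7025 8244/7025 5 -6 E
2 15/26 30/37 1335/1924 945/962 6 -6 N
3 40/87 40/39 280/377 1100/1131 6 -5 W
final 5 -5 S

n=0: pose=(5,-5,S); sL=60/89, sR=12/25; mL=1284/2225, mR=2034/2225; mL+mR=3318/2225 → advance +1; mR−mL=30/89 → turn +1·90°
n=1: pose=(5,-6,E); sL=24/25, sR=120/281; mL=4872/7025, mR=8244/7025; mL+mR=13116/7025 → advance +1; mR−mL=12/25 → turn +1·90°
n=2: pose=(6,-6,N); sL=15/26, sR=30/37; mL=1335/1924, mR=945/962; mL+mR=3225/1924 → advance +1; mR−mL=15/52 → turn +1·90°
n=3: pose=(6,-5,W); sL=40/87, sR=40/39; mL=280/377, mR=1100/1131; mL+mR=1940/1131 → advance +1; mR−mL=20/87 → turn +1·90°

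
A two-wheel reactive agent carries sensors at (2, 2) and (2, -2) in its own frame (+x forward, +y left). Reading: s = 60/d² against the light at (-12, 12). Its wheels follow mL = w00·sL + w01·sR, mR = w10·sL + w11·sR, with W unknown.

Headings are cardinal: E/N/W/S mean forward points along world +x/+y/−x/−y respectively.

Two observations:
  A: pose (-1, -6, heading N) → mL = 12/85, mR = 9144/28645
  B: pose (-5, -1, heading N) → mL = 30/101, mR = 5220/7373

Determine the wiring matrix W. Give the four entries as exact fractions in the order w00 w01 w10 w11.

obs A: pose=(-1,-6,N) → sL=60/337, sR=12/85, mL=12/85, mR=9144/28645
obs B: pose=(-5,-1,N) → sL=30/73, sR=30/101, mL=30/101, mR=5220/7373
sensor matrix S = [[60/337, 12/85], [30/73, 30/101]]; det S = -216864/42239917
solve [mL_A; mL_B] = S·[w00; w01] and [mR_A; mR_B] = S·[w10; w11]:
  w00 = 0, w01 = 1, w10 = 1, w11 = 1

0 1 1 1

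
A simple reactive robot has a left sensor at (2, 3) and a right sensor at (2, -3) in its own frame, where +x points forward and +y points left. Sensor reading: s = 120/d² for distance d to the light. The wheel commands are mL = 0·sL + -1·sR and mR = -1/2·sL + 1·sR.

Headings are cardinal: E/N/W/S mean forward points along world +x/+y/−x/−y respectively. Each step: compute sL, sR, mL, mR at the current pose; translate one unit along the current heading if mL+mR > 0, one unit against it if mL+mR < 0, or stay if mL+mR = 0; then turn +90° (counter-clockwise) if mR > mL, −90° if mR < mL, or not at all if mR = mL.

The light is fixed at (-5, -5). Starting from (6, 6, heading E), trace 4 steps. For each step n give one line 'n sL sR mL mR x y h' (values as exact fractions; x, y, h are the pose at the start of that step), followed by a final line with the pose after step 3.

n=0: pose=(6,6,E); sL=24/73, sR=120/233; mL=-120/233, mR=5964/17009; mL+mR=-12/73 → advance -1; mR−mL=14724/17009 → turn +1·90°
n=1: pose=(5,6,N); sL=60/109, sR=60/169; mL=-60/169, mR=1470/18421; mL+mR=-30/109 → advance -1; mR−mL=8010/18421 → turn +1·90°
n=2: pose=(5,5,W); sL=120/113, sR=120/233; mL=-120/233, mR=-420/26329; mL+mR=-60/113 → advance -1; mR−mL=13140/26329 → turn +1·90°
n=3: pose=(6,5,S); sL=6/13, sR=15/16; mL=-15/16, mR=147/208; mL+mR=-3/13 → advance -1; mR−mL=171/104 → turn +1·90°

0 24/73 120/233 -120/233 5964/17009 6 6 E
1 60/109 60/169 -60/169 1470/18421 5 6 N
2 120/113 120/233 -120/233 -420/26329 5 5 W
3 6/13 15/16 -15/16 147/208 6 5 S
final 6 6 E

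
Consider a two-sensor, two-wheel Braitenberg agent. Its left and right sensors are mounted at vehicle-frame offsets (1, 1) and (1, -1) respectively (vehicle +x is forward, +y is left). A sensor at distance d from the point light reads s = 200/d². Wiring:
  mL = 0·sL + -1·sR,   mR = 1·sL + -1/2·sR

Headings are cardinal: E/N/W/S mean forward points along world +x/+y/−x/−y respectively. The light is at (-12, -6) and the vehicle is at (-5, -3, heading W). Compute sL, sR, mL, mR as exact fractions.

left sensor world pos  = (-6, -4); dL² = 40
right sensor world pos = (-6, -2); dR² = 52
sL = 200/40 = 5
sR = 200/52 = 50/13
mL = 0·sL + -1·sR = -50/13
mR = 1·sL + -1/2·sR = 40/13

5 50/13 -50/13 40/13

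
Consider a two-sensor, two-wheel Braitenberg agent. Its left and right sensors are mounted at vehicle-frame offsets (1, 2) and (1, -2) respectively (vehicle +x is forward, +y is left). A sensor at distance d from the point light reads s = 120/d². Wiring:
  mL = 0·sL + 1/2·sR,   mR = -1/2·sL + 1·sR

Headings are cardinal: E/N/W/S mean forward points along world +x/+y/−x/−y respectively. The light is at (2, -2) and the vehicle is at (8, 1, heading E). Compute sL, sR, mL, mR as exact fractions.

60/37 12/5 6/5 294/185

left sensor world pos  = (9, 3); dL² = 74
right sensor world pos = (9, -1); dR² = 50
sL = 120/74 = 60/37
sR = 120/50 = 12/5
mL = 0·sL + 1/2·sR = 6/5
mR = -1/2·sL + 1·sR = 294/185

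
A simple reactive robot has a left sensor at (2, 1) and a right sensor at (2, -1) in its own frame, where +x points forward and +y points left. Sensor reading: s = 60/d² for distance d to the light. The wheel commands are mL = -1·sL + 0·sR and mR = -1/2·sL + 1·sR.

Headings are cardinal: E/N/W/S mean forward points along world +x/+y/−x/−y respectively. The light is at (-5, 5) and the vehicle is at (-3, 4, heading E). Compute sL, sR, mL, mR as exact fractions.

15/4 3 -15/4 9/8

left sensor world pos  = (-1, 5); dL² = 16
right sensor world pos = (-1, 3); dR² = 20
sL = 60/16 = 15/4
sR = 60/20 = 3
mL = -1·sL + 0·sR = -15/4
mR = -1/2·sL + 1·sR = 9/8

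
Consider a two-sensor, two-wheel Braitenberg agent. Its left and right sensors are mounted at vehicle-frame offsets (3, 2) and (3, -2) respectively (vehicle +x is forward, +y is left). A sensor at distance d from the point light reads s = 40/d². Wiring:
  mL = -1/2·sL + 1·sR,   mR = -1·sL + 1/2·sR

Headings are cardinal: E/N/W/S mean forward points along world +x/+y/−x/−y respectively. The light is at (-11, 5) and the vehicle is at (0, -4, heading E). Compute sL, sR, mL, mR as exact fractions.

left sensor world pos  = (3, -2); dL² = 245
right sensor world pos = (3, -6); dR² = 317
sL = 40/245 = 8/49
sR = 40/317 = 40/317
mL = -1/2·sL + 1·sR = 692/15533
mR = -1·sL + 1/2·sR = -1556/15533

8/49 40/317 692/15533 -1556/15533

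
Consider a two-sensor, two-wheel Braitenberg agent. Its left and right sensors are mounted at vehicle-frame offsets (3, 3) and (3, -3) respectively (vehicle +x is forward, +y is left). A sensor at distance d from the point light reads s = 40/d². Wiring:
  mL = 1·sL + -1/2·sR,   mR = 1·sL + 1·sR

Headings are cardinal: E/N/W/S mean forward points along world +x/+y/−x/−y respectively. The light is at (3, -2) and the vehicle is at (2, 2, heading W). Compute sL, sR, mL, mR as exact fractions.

40/17 8/13 452/221 656/221

left sensor world pos  = (-1, -1); dL² = 17
right sensor world pos = (-1, 5); dR² = 65
sL = 40/17 = 40/17
sR = 40/65 = 8/13
mL = 1·sL + -1/2·sR = 452/221
mR = 1·sL + 1·sR = 656/221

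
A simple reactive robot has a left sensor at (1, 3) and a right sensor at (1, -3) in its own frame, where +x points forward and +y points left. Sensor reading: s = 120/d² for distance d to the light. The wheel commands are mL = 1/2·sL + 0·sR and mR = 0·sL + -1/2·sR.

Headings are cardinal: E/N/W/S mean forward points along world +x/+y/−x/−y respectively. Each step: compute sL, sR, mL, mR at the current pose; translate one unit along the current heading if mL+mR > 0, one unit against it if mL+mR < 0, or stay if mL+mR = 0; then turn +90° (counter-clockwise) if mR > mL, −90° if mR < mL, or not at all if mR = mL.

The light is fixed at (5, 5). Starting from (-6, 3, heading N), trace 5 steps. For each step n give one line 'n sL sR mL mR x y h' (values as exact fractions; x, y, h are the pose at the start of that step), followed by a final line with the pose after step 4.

n=0: pose=(-6,3,N); sL=120/197, sR=24/13; mL=60/197, mR=-12/13; mL+mR=-1584/2561 → advance -1; mR−mL=-3144/2561 → turn -1·90°
n=1: pose=(-6,2,E); sL=6/5, sR=15/17; mL=3/5, mR=-15/34; mL+mR=27/170 → advance +1; mR−mL=-177/170 → turn -1·90°
n=2: pose=(-5,2,S); sL=24/13, sR=24/37; mL=12/13, mR=-12/37; mL+mR=288/481 → advance +1; mR−mL=-600/481 → turn -1·90°
n=3: pose=(-5,1,W); sL=12/17, sR=60/61; mL=6/17, mR=-30/61; mL+mR=-144/1037 → advance -1; mR−mL=-876/1037 → turn -1·90°
n=4: pose=(-4,1,N); sL=40/51, sR=8/3; mL=20/51, mR=-4/3; mL+mR=-16/17 → advance -1; mR−mL=-88/51 → turn -1·90°

0 120/197 24/13 60/197 -12/13 -6 3 N
1 6/5 15/17 3/5 -15/34 -6 2 E
2 24/13 24/37 12/13 -12/37 -5 2 S
3 12/17 60/61 6/17 -30/61 -5 1 W
4 40/51 8/3 20/51 -4/3 -4 1 N
final -4 0 E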